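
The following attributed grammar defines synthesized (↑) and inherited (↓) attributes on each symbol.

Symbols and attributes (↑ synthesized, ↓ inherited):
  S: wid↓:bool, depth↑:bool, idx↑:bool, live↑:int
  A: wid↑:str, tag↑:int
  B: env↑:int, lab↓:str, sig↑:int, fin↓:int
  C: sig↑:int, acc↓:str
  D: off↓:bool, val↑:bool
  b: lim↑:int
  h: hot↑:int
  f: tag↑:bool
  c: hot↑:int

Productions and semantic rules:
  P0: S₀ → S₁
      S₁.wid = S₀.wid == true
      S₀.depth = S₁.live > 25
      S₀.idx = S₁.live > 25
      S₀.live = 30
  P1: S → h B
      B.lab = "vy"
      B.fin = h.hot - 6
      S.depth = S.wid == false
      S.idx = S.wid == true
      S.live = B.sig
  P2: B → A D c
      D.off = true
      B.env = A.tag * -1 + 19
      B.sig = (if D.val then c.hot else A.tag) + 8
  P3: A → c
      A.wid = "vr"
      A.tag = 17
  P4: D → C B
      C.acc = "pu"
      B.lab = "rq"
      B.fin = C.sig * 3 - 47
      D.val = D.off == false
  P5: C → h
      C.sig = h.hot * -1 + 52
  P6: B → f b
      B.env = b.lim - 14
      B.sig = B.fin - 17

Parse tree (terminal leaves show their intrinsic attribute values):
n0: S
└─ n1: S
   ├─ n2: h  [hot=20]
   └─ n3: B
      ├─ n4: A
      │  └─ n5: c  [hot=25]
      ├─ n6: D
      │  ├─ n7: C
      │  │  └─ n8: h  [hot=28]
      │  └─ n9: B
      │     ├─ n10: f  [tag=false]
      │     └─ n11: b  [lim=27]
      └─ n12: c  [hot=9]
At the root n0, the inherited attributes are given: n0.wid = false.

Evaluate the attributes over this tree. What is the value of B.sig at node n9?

8

1. n0.wid = false  [given at root]
2. n1.wid = false  [S₀.wid == true]
3. n2.hot = 20  [terminal]
4. n3.lab = "vy"  ["vy"]
5. n3.fin = 14  [h.hot - 6]
6. n5.hot = 25  [terminal]
7. n4.wid = "vr"  ["vr"]
8. n4.tag = 17  [17]
9. n6.off = true  [true]
10. n7.acc = "pu"  ["pu"]
11. n8.hot = 28  [terminal]
12. n7.sig = 24  [h.hot * -1 + 52]
13. n9.lab = "rq"  ["rq"]
14. n9.fin = 25  [C.sig * 3 - 47]
15. n10.tag = false  [terminal]
16. n11.lim = 27  [terminal]
17. n9.env = 13  [b.lim - 14]
18. n9.sig = 8  [B.fin - 17]
19. n6.val = false  [D.off == false]
20. n12.hot = 9  [terminal]
21. n3.env = 2  [A.tag * -1 + 19]
22. n3.sig = 25  [(if D.val then c.hot else A.tag) + 8]
23. n1.depth = true  [S.wid == false]
24. n1.idx = false  [S.wid == true]
25. n1.live = 25  [B.sig]
26. n0.depth = false  [S₁.live > 25]
27. n0.idx = false  [S₁.live > 25]
28. n0.live = 30  [30]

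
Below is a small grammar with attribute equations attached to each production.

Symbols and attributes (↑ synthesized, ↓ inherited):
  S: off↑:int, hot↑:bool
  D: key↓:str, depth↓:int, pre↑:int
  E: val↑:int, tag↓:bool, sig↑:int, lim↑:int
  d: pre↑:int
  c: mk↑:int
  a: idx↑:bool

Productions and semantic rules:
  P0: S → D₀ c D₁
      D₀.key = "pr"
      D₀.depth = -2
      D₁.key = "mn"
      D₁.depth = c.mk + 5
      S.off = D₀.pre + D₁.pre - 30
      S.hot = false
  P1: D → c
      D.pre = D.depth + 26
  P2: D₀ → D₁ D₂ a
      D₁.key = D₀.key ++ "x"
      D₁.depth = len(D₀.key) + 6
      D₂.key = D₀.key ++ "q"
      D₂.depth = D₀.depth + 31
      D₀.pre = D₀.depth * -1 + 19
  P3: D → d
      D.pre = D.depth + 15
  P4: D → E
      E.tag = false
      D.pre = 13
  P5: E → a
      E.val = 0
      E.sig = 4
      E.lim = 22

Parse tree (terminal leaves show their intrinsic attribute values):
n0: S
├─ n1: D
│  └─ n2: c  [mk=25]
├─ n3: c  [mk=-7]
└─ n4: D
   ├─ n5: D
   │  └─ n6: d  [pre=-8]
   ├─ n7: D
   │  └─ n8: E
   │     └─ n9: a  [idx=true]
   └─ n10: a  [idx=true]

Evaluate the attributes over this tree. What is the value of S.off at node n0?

1. n1.key = "pr"  ["pr"]
2. n1.depth = -2  [-2]
3. n2.mk = 25  [terminal]
4. n1.pre = 24  [D.depth + 26]
5. n3.mk = -7  [terminal]
6. n4.key = "mn"  ["mn"]
7. n4.depth = -2  [c.mk + 5]
8. n5.key = "mnx"  [D₀.key ++ "x"]
9. n5.depth = 8  [len(D₀.key) + 6]
10. n6.pre = -8  [terminal]
11. n5.pre = 23  [D.depth + 15]
12. n7.key = "mnq"  [D₀.key ++ "q"]
13. n7.depth = 29  [D₀.depth + 31]
14. n8.tag = false  [false]
15. n9.idx = true  [terminal]
16. n8.val = 0  [0]
17. n8.sig = 4  [4]
18. n8.lim = 22  [22]
19. n7.pre = 13  [13]
20. n10.idx = true  [terminal]
21. n4.pre = 21  [D₀.depth * -1 + 19]
22. n0.off = 15  [D₀.pre + D₁.pre - 30]
23. n0.hot = false  [false]

15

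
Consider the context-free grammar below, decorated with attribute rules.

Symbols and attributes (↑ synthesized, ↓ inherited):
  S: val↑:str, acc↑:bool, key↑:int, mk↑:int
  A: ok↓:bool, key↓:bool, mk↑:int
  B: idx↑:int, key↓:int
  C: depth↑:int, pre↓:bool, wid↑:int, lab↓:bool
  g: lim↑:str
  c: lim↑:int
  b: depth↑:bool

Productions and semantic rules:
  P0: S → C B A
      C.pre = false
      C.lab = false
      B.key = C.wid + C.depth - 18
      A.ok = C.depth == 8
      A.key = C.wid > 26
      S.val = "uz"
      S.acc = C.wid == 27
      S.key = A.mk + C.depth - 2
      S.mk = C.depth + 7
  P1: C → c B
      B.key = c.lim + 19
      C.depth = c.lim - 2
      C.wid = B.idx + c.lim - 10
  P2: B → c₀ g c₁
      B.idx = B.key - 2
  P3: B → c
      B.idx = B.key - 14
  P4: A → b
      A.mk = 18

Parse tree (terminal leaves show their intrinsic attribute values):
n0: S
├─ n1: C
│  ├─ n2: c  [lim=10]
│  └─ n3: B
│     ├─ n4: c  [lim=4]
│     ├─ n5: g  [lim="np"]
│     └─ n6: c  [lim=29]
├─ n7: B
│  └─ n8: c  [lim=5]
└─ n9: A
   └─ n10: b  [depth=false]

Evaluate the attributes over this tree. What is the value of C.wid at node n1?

1. n1.pre = false  [false]
2. n1.lab = false  [false]
3. n2.lim = 10  [terminal]
4. n3.key = 29  [c.lim + 19]
5. n4.lim = 4  [terminal]
6. n5.lim = "np"  [terminal]
7. n6.lim = 29  [terminal]
8. n3.idx = 27  [B.key - 2]
9. n1.depth = 8  [c.lim - 2]
10. n1.wid = 27  [B.idx + c.lim - 10]
11. n7.key = 17  [C.wid + C.depth - 18]
12. n8.lim = 5  [terminal]
13. n7.idx = 3  [B.key - 14]
14. n9.ok = true  [C.depth == 8]
15. n9.key = true  [C.wid > 26]
16. n10.depth = false  [terminal]
17. n9.mk = 18  [18]
18. n0.val = "uz"  ["uz"]
19. n0.acc = true  [C.wid == 27]
20. n0.key = 24  [A.mk + C.depth - 2]
21. n0.mk = 15  [C.depth + 7]

27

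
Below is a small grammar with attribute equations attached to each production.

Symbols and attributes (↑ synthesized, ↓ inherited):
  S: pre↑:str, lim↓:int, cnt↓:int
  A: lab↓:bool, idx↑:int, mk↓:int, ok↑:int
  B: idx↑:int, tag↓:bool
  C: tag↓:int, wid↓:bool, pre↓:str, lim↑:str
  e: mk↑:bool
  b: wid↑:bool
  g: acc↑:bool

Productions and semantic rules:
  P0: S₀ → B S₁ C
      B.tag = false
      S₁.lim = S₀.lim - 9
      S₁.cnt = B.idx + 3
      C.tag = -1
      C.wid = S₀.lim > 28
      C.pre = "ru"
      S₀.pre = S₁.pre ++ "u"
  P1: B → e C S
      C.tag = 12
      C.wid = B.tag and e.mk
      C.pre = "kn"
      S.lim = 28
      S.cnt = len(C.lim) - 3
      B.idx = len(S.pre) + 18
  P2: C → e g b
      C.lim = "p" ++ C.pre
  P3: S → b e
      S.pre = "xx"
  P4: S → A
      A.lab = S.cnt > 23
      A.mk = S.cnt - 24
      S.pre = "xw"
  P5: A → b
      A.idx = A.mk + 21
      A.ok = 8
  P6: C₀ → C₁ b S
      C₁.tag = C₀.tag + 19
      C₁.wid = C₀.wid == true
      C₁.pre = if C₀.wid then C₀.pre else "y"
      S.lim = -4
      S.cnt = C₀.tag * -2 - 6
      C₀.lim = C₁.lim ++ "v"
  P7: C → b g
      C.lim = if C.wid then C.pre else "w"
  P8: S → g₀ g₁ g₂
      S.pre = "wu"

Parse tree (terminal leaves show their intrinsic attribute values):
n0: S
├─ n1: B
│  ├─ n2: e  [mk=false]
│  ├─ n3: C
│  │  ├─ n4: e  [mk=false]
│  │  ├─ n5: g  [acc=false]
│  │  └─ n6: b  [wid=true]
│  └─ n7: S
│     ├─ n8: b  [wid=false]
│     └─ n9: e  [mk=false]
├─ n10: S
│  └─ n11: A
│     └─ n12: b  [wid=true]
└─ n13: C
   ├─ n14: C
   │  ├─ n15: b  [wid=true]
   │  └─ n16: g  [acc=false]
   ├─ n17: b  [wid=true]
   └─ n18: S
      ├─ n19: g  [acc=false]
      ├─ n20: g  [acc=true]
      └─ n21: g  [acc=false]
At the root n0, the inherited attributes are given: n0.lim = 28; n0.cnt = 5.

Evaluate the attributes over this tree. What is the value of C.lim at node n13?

1. n0.lim = 28  [given at root]
2. n0.cnt = 5  [given at root]
3. n1.tag = false  [false]
4. n2.mk = false  [terminal]
5. n3.tag = 12  [12]
6. n3.wid = false  [B.tag and e.mk]
7. n3.pre = "kn"  ["kn"]
8. n4.mk = false  [terminal]
9. n5.acc = false  [terminal]
10. n6.wid = true  [terminal]
11. n3.lim = "pkn"  ["p" ++ C.pre]
12. n7.lim = 28  [28]
13. n7.cnt = 0  [len(C.lim) - 3]
14. n8.wid = false  [terminal]
15. n9.mk = false  [terminal]
16. n7.pre = "xx"  ["xx"]
17. n1.idx = 20  [len(S.pre) + 18]
18. n10.lim = 19  [S₀.lim - 9]
19. n10.cnt = 23  [B.idx + 3]
20. n11.lab = false  [S.cnt > 23]
21. n11.mk = -1  [S.cnt - 24]
22. n12.wid = true  [terminal]
23. n11.idx = 20  [A.mk + 21]
24. n11.ok = 8  [8]
25. n10.pre = "xw"  ["xw"]
26. n13.tag = -1  [-1]
27. n13.wid = false  [S₀.lim > 28]
28. n13.pre = "ru"  ["ru"]
29. n14.tag = 18  [C₀.tag + 19]
30. n14.wid = false  [C₀.wid == true]
31. n14.pre = "y"  [if C₀.wid then C₀.pre else "y"]
32. n15.wid = true  [terminal]
33. n16.acc = false  [terminal]
34. n14.lim = "w"  [if C.wid then C.pre else "w"]
35. n17.wid = true  [terminal]
36. n18.lim = -4  [-4]
37. n18.cnt = -4  [C₀.tag * -2 - 6]
38. n19.acc = false  [terminal]
39. n20.acc = true  [terminal]
40. n21.acc = false  [terminal]
41. n18.pre = "wu"  ["wu"]
42. n13.lim = "wv"  [C₁.lim ++ "v"]
43. n0.pre = "xwu"  [S₁.pre ++ "u"]

"wv"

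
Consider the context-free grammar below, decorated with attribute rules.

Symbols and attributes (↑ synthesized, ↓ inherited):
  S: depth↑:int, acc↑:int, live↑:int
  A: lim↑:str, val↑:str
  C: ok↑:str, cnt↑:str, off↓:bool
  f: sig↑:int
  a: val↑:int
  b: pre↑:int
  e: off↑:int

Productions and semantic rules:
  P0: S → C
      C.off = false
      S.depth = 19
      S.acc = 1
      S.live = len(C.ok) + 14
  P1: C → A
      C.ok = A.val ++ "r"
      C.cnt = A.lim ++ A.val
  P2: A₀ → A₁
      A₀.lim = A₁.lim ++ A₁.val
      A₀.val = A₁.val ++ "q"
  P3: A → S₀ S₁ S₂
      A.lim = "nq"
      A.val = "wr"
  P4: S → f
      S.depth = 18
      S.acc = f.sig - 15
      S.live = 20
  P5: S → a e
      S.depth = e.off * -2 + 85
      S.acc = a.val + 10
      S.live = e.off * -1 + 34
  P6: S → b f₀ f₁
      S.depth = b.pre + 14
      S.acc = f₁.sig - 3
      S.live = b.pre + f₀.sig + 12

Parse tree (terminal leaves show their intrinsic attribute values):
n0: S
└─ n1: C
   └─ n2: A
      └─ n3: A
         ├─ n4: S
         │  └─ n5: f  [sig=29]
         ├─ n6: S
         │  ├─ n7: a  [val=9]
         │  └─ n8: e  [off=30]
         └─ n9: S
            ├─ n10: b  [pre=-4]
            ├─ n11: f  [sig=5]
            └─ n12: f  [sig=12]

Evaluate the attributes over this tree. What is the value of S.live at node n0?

1. n1.off = false  [false]
2. n5.sig = 29  [terminal]
3. n4.depth = 18  [18]
4. n4.acc = 14  [f.sig - 15]
5. n4.live = 20  [20]
6. n7.val = 9  [terminal]
7. n8.off = 30  [terminal]
8. n6.depth = 25  [e.off * -2 + 85]
9. n6.acc = 19  [a.val + 10]
10. n6.live = 4  [e.off * -1 + 34]
11. n10.pre = -4  [terminal]
12. n11.sig = 5  [terminal]
13. n12.sig = 12  [terminal]
14. n9.depth = 10  [b.pre + 14]
15. n9.acc = 9  [f₁.sig - 3]
16. n9.live = 13  [b.pre + f₀.sig + 12]
17. n3.lim = "nq"  ["nq"]
18. n3.val = "wr"  ["wr"]
19. n2.lim = "nqwr"  [A₁.lim ++ A₁.val]
20. n2.val = "wrq"  [A₁.val ++ "q"]
21. n1.ok = "wrqr"  [A.val ++ "r"]
22. n1.cnt = "nqwrwrq"  [A.lim ++ A.val]
23. n0.depth = 19  [19]
24. n0.acc = 1  [1]
25. n0.live = 18  [len(C.ok) + 14]

18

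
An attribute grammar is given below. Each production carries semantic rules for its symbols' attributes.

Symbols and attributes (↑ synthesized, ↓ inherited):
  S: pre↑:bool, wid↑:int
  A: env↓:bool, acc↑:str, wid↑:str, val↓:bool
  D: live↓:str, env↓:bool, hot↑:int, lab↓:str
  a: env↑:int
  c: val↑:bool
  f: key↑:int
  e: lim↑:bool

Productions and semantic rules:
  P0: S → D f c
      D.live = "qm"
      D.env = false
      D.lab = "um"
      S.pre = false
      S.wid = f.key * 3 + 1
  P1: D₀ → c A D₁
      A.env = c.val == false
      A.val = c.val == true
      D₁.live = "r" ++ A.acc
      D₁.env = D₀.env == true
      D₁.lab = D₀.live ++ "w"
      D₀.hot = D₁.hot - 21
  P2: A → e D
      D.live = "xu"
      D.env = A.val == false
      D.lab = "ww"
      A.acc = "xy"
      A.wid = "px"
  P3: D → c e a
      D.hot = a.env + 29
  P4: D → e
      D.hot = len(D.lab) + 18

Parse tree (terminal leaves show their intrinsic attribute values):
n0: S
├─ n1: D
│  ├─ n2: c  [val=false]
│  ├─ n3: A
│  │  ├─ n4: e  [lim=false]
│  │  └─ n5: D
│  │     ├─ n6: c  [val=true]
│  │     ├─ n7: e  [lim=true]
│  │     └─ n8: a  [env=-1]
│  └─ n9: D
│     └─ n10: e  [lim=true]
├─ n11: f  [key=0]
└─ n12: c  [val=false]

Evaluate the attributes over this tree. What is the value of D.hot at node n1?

1. n1.live = "qm"  ["qm"]
2. n1.env = false  [false]
3. n1.lab = "um"  ["um"]
4. n2.val = false  [terminal]
5. n3.env = true  [c.val == false]
6. n3.val = false  [c.val == true]
7. n4.lim = false  [terminal]
8. n5.live = "xu"  ["xu"]
9. n5.env = true  [A.val == false]
10. n5.lab = "ww"  ["ww"]
11. n6.val = true  [terminal]
12. n7.lim = true  [terminal]
13. n8.env = -1  [terminal]
14. n5.hot = 28  [a.env + 29]
15. n3.acc = "xy"  ["xy"]
16. n3.wid = "px"  ["px"]
17. n9.live = "rxy"  ["r" ++ A.acc]
18. n9.env = false  [D₀.env == true]
19. n9.lab = "qmw"  [D₀.live ++ "w"]
20. n10.lim = true  [terminal]
21. n9.hot = 21  [len(D.lab) + 18]
22. n1.hot = 0  [D₁.hot - 21]
23. n11.key = 0  [terminal]
24. n12.val = false  [terminal]
25. n0.pre = false  [false]
26. n0.wid = 1  [f.key * 3 + 1]

0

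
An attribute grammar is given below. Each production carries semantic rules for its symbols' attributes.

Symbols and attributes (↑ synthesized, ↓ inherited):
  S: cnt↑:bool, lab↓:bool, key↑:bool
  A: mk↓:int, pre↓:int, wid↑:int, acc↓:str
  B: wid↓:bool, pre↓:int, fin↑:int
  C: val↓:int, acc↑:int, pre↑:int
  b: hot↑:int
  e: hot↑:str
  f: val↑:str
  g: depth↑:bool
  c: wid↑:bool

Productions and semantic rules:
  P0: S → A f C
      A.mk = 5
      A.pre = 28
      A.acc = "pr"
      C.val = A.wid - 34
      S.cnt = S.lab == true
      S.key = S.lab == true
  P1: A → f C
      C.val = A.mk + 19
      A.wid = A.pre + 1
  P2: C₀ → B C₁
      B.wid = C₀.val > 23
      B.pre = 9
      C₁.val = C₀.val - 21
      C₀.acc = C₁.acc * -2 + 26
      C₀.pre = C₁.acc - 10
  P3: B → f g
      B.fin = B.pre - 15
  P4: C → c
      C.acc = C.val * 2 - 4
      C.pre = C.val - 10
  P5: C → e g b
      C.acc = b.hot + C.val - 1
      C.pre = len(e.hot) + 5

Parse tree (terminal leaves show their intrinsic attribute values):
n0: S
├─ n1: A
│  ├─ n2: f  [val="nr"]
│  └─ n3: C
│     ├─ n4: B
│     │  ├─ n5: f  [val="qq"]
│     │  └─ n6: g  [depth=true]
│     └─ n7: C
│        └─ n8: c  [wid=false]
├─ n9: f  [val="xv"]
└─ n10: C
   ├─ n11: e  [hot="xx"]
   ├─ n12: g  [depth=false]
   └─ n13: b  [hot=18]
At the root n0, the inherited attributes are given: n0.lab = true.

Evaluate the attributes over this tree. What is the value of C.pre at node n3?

1. n0.lab = true  [given at root]
2. n1.mk = 5  [5]
3. n1.pre = 28  [28]
4. n1.acc = "pr"  ["pr"]
5. n2.val = "nr"  [terminal]
6. n3.val = 24  [A.mk + 19]
7. n4.wid = true  [C₀.val > 23]
8. n4.pre = 9  [9]
9. n5.val = "qq"  [terminal]
10. n6.depth = true  [terminal]
11. n4.fin = -6  [B.pre - 15]
12. n7.val = 3  [C₀.val - 21]
13. n8.wid = false  [terminal]
14. n7.acc = 2  [C.val * 2 - 4]
15. n7.pre = -7  [C.val - 10]
16. n3.acc = 22  [C₁.acc * -2 + 26]
17. n3.pre = -8  [C₁.acc - 10]
18. n1.wid = 29  [A.pre + 1]
19. n9.val = "xv"  [terminal]
20. n10.val = -5  [A.wid - 34]
21. n11.hot = "xx"  [terminal]
22. n12.depth = false  [terminal]
23. n13.hot = 18  [terminal]
24. n10.acc = 12  [b.hot + C.val - 1]
25. n10.pre = 7  [len(e.hot) + 5]
26. n0.cnt = true  [S.lab == true]
27. n0.key = true  [S.lab == true]

-8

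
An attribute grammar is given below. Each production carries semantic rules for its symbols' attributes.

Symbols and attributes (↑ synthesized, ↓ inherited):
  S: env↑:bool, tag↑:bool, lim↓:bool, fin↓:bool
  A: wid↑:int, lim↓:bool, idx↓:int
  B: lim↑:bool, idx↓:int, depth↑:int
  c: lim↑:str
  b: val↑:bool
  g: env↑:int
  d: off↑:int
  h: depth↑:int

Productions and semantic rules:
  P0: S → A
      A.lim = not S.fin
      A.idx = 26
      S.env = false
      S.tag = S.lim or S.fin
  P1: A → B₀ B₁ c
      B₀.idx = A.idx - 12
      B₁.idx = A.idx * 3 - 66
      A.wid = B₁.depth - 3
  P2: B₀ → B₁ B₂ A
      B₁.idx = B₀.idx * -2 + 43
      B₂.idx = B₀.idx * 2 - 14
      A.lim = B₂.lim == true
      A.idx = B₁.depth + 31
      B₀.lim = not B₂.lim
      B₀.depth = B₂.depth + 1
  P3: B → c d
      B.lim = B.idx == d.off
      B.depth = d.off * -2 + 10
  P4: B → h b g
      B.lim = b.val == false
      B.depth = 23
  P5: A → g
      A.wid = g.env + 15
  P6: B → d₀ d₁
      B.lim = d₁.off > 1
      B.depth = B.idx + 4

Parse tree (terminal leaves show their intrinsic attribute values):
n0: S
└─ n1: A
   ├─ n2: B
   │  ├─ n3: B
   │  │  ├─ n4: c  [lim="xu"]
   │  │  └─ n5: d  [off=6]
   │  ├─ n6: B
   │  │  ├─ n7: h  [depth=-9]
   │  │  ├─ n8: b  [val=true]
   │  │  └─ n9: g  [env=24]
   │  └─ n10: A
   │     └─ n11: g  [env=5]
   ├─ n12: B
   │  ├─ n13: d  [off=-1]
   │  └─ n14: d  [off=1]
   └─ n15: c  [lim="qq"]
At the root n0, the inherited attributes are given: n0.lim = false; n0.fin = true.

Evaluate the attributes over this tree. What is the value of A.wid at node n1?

1. n0.lim = false  [given at root]
2. n0.fin = true  [given at root]
3. n1.lim = false  [not S.fin]
4. n1.idx = 26  [26]
5. n2.idx = 14  [A.idx - 12]
6. n3.idx = 15  [B₀.idx * -2 + 43]
7. n4.lim = "xu"  [terminal]
8. n5.off = 6  [terminal]
9. n3.lim = false  [B.idx == d.off]
10. n3.depth = -2  [d.off * -2 + 10]
11. n6.idx = 14  [B₀.idx * 2 - 14]
12. n7.depth = -9  [terminal]
13. n8.val = true  [terminal]
14. n9.env = 24  [terminal]
15. n6.lim = false  [b.val == false]
16. n6.depth = 23  [23]
17. n10.lim = false  [B₂.lim == true]
18. n10.idx = 29  [B₁.depth + 31]
19. n11.env = 5  [terminal]
20. n10.wid = 20  [g.env + 15]
21. n2.lim = true  [not B₂.lim]
22. n2.depth = 24  [B₂.depth + 1]
23. n12.idx = 12  [A.idx * 3 - 66]
24. n13.off = -1  [terminal]
25. n14.off = 1  [terminal]
26. n12.lim = false  [d₁.off > 1]
27. n12.depth = 16  [B.idx + 4]
28. n15.lim = "qq"  [terminal]
29. n1.wid = 13  [B₁.depth - 3]
30. n0.env = false  [false]
31. n0.tag = true  [S.lim or S.fin]

13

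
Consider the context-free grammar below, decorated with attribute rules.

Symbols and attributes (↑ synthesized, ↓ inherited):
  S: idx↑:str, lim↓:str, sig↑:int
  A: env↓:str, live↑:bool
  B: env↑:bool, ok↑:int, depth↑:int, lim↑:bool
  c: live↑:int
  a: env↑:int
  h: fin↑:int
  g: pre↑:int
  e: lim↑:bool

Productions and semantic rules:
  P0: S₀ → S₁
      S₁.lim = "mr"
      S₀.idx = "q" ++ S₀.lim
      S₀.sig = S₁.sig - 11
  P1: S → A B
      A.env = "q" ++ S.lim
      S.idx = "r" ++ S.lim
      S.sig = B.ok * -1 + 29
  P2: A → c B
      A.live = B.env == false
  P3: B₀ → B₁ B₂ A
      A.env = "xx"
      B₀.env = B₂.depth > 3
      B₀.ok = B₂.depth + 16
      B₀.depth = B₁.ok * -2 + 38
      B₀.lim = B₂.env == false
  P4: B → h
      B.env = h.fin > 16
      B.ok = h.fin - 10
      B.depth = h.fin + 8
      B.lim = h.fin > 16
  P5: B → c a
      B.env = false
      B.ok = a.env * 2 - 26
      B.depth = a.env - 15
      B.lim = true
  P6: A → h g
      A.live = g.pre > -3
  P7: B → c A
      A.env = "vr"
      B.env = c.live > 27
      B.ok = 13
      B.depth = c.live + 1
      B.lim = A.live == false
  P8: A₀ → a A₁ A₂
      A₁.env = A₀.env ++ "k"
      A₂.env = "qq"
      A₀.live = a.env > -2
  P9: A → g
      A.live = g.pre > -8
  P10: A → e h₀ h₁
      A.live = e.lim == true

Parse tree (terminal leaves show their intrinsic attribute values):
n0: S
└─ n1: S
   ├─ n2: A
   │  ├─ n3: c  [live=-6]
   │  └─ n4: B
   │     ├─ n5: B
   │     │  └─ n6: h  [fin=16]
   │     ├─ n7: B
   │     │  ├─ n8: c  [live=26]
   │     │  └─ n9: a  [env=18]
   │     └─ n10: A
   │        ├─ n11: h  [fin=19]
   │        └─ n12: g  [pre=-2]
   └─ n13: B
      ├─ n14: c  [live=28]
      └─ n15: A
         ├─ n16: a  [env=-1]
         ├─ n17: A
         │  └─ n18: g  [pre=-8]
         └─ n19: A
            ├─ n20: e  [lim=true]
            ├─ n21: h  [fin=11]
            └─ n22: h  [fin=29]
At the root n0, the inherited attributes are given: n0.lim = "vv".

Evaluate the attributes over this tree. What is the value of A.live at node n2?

true

1. n0.lim = "vv"  [given at root]
2. n1.lim = "mr"  ["mr"]
3. n2.env = "qmr"  ["q" ++ S.lim]
4. n3.live = -6  [terminal]
5. n6.fin = 16  [terminal]
6. n5.env = false  [h.fin > 16]
7. n5.ok = 6  [h.fin - 10]
8. n5.depth = 24  [h.fin + 8]
9. n5.lim = false  [h.fin > 16]
10. n8.live = 26  [terminal]
11. n9.env = 18  [terminal]
12. n7.env = false  [false]
13. n7.ok = 10  [a.env * 2 - 26]
14. n7.depth = 3  [a.env - 15]
15. n7.lim = true  [true]
16. n10.env = "xx"  ["xx"]
17. n11.fin = 19  [terminal]
18. n12.pre = -2  [terminal]
19. n10.live = true  [g.pre > -3]
20. n4.env = false  [B₂.depth > 3]
21. n4.ok = 19  [B₂.depth + 16]
22. n4.depth = 26  [B₁.ok * -2 + 38]
23. n4.lim = true  [B₂.env == false]
24. n2.live = true  [B.env == false]
25. n14.live = 28  [terminal]
26. n15.env = "vr"  ["vr"]
27. n16.env = -1  [terminal]
28. n17.env = "vrk"  [A₀.env ++ "k"]
29. n18.pre = -8  [terminal]
30. n17.live = false  [g.pre > -8]
31. n19.env = "qq"  ["qq"]
32. n20.lim = true  [terminal]
33. n21.fin = 11  [terminal]
34. n22.fin = 29  [terminal]
35. n19.live = true  [e.lim == true]
36. n15.live = true  [a.env > -2]
37. n13.env = true  [c.live > 27]
38. n13.ok = 13  [13]
39. n13.depth = 29  [c.live + 1]
40. n13.lim = false  [A.live == false]
41. n1.idx = "rmr"  ["r" ++ S.lim]
42. n1.sig = 16  [B.ok * -1 + 29]
43. n0.idx = "qvv"  ["q" ++ S₀.lim]
44. n0.sig = 5  [S₁.sig - 11]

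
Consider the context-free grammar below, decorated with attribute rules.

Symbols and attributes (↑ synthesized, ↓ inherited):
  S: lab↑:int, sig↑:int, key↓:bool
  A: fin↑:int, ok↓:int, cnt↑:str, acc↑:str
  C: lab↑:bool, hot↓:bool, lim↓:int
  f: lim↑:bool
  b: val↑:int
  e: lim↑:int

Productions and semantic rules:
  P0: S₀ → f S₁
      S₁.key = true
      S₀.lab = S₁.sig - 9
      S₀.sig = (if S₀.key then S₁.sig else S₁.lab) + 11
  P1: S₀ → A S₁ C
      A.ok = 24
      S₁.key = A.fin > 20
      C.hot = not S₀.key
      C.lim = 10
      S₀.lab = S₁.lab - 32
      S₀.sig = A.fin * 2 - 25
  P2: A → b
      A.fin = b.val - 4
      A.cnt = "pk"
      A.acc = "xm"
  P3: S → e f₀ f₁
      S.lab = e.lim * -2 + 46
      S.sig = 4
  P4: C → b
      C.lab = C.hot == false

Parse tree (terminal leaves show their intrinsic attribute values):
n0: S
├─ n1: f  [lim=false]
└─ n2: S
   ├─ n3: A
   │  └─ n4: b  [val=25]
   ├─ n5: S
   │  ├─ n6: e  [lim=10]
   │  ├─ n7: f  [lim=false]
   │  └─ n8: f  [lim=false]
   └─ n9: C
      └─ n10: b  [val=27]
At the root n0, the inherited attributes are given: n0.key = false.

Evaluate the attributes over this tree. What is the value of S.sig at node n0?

1. n0.key = false  [given at root]
2. n1.lim = false  [terminal]
3. n2.key = true  [true]
4. n3.ok = 24  [24]
5. n4.val = 25  [terminal]
6. n3.fin = 21  [b.val - 4]
7. n3.cnt = "pk"  ["pk"]
8. n3.acc = "xm"  ["xm"]
9. n5.key = true  [A.fin > 20]
10. n6.lim = 10  [terminal]
11. n7.lim = false  [terminal]
12. n8.lim = false  [terminal]
13. n5.lab = 26  [e.lim * -2 + 46]
14. n5.sig = 4  [4]
15. n9.hot = false  [not S₀.key]
16. n9.lim = 10  [10]
17. n10.val = 27  [terminal]
18. n9.lab = true  [C.hot == false]
19. n2.lab = -6  [S₁.lab - 32]
20. n2.sig = 17  [A.fin * 2 - 25]
21. n0.lab = 8  [S₁.sig - 9]
22. n0.sig = 5  [(if S₀.key then S₁.sig else S₁.lab) + 11]

5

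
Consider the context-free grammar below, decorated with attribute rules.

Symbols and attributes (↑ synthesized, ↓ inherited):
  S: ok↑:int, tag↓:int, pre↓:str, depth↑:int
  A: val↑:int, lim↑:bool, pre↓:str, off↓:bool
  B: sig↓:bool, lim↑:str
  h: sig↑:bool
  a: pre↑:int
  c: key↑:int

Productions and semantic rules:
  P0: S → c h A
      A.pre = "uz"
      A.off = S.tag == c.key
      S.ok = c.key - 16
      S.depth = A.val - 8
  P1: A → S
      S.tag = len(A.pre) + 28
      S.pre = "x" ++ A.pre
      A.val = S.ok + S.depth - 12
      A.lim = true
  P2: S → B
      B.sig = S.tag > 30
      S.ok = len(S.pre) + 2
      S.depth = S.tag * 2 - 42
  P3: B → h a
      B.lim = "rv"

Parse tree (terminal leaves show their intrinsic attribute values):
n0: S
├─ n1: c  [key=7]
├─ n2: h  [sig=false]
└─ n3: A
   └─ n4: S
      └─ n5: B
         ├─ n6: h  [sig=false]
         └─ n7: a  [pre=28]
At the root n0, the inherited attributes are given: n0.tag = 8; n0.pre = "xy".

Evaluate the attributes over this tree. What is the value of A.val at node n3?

1. n0.tag = 8  [given at root]
2. n0.pre = "xy"  [given at root]
3. n1.key = 7  [terminal]
4. n2.sig = false  [terminal]
5. n3.pre = "uz"  ["uz"]
6. n3.off = false  [S.tag == c.key]
7. n4.tag = 30  [len(A.pre) + 28]
8. n4.pre = "xuz"  ["x" ++ A.pre]
9. n5.sig = false  [S.tag > 30]
10. n6.sig = false  [terminal]
11. n7.pre = 28  [terminal]
12. n5.lim = "rv"  ["rv"]
13. n4.ok = 5  [len(S.pre) + 2]
14. n4.depth = 18  [S.tag * 2 - 42]
15. n3.val = 11  [S.ok + S.depth - 12]
16. n3.lim = true  [true]
17. n0.ok = -9  [c.key - 16]
18. n0.depth = 3  [A.val - 8]

11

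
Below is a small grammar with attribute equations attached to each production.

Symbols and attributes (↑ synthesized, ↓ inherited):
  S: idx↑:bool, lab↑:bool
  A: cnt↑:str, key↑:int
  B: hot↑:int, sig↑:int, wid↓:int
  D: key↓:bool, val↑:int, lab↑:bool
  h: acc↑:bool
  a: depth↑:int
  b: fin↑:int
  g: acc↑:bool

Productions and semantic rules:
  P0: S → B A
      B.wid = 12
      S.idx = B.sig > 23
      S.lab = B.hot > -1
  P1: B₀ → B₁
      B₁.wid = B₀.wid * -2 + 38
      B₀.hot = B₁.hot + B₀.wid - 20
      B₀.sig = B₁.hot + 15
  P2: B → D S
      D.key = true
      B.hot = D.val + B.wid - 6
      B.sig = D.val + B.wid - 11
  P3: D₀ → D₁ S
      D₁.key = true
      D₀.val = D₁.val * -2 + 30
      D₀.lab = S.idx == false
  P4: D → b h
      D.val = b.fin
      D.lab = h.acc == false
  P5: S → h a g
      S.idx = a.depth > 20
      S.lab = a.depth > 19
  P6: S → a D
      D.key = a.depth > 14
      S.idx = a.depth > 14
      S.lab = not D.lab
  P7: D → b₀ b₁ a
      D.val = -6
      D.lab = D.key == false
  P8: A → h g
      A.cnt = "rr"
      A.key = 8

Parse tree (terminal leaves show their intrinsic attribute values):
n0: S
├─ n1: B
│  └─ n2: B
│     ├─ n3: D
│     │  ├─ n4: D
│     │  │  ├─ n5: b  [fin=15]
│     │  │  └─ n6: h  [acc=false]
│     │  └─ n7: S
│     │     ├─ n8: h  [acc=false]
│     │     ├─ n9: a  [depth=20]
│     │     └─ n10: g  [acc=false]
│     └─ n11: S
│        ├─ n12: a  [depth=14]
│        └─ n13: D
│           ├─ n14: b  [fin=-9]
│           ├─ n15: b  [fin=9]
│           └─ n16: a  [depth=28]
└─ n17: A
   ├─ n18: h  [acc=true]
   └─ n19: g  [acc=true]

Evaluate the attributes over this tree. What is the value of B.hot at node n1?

0

1. n1.wid = 12  [12]
2. n2.wid = 14  [B₀.wid * -2 + 38]
3. n3.key = true  [true]
4. n4.key = true  [true]
5. n5.fin = 15  [terminal]
6. n6.acc = false  [terminal]
7. n4.val = 15  [b.fin]
8. n4.lab = true  [h.acc == false]
9. n8.acc = false  [terminal]
10. n9.depth = 20  [terminal]
11. n10.acc = false  [terminal]
12. n7.idx = false  [a.depth > 20]
13. n7.lab = true  [a.depth > 19]
14. n3.val = 0  [D₁.val * -2 + 30]
15. n3.lab = true  [S.idx == false]
16. n12.depth = 14  [terminal]
17. n13.key = false  [a.depth > 14]
18. n14.fin = -9  [terminal]
19. n15.fin = 9  [terminal]
20. n16.depth = 28  [terminal]
21. n13.val = -6  [-6]
22. n13.lab = true  [D.key == false]
23. n11.idx = false  [a.depth > 14]
24. n11.lab = false  [not D.lab]
25. n2.hot = 8  [D.val + B.wid - 6]
26. n2.sig = 3  [D.val + B.wid - 11]
27. n1.hot = 0  [B₁.hot + B₀.wid - 20]
28. n1.sig = 23  [B₁.hot + 15]
29. n18.acc = true  [terminal]
30. n19.acc = true  [terminal]
31. n17.cnt = "rr"  ["rr"]
32. n17.key = 8  [8]
33. n0.idx = false  [B.sig > 23]
34. n0.lab = true  [B.hot > -1]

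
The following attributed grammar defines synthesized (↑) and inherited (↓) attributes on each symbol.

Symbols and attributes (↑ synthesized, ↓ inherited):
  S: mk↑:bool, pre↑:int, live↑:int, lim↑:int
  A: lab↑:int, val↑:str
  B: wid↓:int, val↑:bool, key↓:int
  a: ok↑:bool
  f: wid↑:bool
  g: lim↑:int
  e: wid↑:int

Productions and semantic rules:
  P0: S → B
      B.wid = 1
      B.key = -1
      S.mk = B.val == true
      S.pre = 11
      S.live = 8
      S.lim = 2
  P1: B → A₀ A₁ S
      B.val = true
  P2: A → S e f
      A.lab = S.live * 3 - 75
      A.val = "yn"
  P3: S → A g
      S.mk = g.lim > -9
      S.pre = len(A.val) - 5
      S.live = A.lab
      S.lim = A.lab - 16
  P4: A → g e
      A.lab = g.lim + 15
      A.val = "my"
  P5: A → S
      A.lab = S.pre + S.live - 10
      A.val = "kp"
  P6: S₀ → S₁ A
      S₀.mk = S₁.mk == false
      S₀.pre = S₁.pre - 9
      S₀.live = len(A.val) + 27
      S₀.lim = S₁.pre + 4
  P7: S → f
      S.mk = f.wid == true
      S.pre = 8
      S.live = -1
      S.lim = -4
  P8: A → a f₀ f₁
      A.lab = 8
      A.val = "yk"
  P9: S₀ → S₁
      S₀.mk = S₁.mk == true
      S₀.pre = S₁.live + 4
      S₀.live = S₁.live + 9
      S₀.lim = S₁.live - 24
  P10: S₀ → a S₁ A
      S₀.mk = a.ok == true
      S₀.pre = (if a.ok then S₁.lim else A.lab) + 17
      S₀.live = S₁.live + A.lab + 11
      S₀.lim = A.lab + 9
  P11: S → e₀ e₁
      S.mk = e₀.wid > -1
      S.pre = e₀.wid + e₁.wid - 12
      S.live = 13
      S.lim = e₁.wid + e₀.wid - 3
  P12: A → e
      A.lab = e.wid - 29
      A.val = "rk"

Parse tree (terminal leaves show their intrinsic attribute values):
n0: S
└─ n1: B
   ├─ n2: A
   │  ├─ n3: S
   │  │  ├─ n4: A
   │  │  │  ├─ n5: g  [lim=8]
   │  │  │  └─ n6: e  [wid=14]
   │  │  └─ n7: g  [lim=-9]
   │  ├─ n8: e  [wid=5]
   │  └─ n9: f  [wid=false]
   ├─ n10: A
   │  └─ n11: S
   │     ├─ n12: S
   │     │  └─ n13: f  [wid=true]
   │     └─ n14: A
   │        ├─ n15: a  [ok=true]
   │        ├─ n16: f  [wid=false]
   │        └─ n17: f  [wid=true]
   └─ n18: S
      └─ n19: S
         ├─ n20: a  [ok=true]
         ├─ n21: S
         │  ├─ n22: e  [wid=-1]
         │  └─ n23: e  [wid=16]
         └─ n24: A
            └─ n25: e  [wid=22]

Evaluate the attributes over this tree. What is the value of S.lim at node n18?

1. n1.wid = 1  [1]
2. n1.key = -1  [-1]
3. n5.lim = 8  [terminal]
4. n6.wid = 14  [terminal]
5. n4.lab = 23  [g.lim + 15]
6. n4.val = "my"  ["my"]
7. n7.lim = -9  [terminal]
8. n3.mk = false  [g.lim > -9]
9. n3.pre = -3  [len(A.val) - 5]
10. n3.live = 23  [A.lab]
11. n3.lim = 7  [A.lab - 16]
12. n8.wid = 5  [terminal]
13. n9.wid = false  [terminal]
14. n2.lab = -6  [S.live * 3 - 75]
15. n2.val = "yn"  ["yn"]
16. n13.wid = true  [terminal]
17. n12.mk = true  [f.wid == true]
18. n12.pre = 8  [8]
19. n12.live = -1  [-1]
20. n12.lim = -4  [-4]
21. n15.ok = true  [terminal]
22. n16.wid = false  [terminal]
23. n17.wid = true  [terminal]
24. n14.lab = 8  [8]
25. n14.val = "yk"  ["yk"]
26. n11.mk = false  [S₁.mk == false]
27. n11.pre = -1  [S₁.pre - 9]
28. n11.live = 29  [len(A.val) + 27]
29. n11.lim = 12  [S₁.pre + 4]
30. n10.lab = 18  [S.pre + S.live - 10]
31. n10.val = "kp"  ["kp"]
32. n20.ok = true  [terminal]
33. n22.wid = -1  [terminal]
34. n23.wid = 16  [terminal]
35. n21.mk = false  [e₀.wid > -1]
36. n21.pre = 3  [e₀.wid + e₁.wid - 12]
37. n21.live = 13  [13]
38. n21.lim = 12  [e₁.wid + e₀.wid - 3]
39. n25.wid = 22  [terminal]
40. n24.lab = -7  [e.wid - 29]
41. n24.val = "rk"  ["rk"]
42. n19.mk = true  [a.ok == true]
43. n19.pre = 29  [(if a.ok then S₁.lim else A.lab) + 17]
44. n19.live = 17  [S₁.live + A.lab + 11]
45. n19.lim = 2  [A.lab + 9]
46. n18.mk = true  [S₁.mk == true]
47. n18.pre = 21  [S₁.live + 4]
48. n18.live = 26  [S₁.live + 9]
49. n18.lim = -7  [S₁.live - 24]
50. n1.val = true  [true]
51. n0.mk = true  [B.val == true]
52. n0.pre = 11  [11]
53. n0.live = 8  [8]
54. n0.lim = 2  [2]

-7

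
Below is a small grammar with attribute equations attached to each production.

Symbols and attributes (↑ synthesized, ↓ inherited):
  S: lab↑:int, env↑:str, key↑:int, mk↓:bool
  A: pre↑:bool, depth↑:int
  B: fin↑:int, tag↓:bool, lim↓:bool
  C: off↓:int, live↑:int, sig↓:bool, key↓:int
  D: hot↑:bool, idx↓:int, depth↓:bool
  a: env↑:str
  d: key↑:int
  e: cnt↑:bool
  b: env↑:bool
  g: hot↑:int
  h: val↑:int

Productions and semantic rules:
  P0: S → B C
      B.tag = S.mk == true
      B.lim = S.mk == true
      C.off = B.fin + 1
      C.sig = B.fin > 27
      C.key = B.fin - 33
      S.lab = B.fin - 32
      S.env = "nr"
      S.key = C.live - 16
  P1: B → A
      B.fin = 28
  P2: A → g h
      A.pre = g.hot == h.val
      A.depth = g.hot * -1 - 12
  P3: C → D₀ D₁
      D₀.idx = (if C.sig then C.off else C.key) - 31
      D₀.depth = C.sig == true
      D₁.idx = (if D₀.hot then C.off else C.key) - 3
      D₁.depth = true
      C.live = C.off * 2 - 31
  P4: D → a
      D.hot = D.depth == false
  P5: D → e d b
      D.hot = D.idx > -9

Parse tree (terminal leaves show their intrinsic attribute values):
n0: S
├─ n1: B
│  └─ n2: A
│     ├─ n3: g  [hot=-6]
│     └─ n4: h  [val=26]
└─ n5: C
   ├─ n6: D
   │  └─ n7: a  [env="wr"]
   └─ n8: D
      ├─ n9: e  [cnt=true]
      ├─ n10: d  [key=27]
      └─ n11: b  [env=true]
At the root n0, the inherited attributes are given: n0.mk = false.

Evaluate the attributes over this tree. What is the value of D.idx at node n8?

-8

1. n0.mk = false  [given at root]
2. n1.tag = false  [S.mk == true]
3. n1.lim = false  [S.mk == true]
4. n3.hot = -6  [terminal]
5. n4.val = 26  [terminal]
6. n2.pre = false  [g.hot == h.val]
7. n2.depth = -6  [g.hot * -1 - 12]
8. n1.fin = 28  [28]
9. n5.off = 29  [B.fin + 1]
10. n5.sig = true  [B.fin > 27]
11. n5.key = -5  [B.fin - 33]
12. n6.idx = -2  [(if C.sig then C.off else C.key) - 31]
13. n6.depth = true  [C.sig == true]
14. n7.env = "wr"  [terminal]
15. n6.hot = false  [D.depth == false]
16. n8.idx = -8  [(if D₀.hot then C.off else C.key) - 3]
17. n8.depth = true  [true]
18. n9.cnt = true  [terminal]
19. n10.key = 27  [terminal]
20. n11.env = true  [terminal]
21. n8.hot = true  [D.idx > -9]
22. n5.live = 27  [C.off * 2 - 31]
23. n0.lab = -4  [B.fin - 32]
24. n0.env = "nr"  ["nr"]
25. n0.key = 11  [C.live - 16]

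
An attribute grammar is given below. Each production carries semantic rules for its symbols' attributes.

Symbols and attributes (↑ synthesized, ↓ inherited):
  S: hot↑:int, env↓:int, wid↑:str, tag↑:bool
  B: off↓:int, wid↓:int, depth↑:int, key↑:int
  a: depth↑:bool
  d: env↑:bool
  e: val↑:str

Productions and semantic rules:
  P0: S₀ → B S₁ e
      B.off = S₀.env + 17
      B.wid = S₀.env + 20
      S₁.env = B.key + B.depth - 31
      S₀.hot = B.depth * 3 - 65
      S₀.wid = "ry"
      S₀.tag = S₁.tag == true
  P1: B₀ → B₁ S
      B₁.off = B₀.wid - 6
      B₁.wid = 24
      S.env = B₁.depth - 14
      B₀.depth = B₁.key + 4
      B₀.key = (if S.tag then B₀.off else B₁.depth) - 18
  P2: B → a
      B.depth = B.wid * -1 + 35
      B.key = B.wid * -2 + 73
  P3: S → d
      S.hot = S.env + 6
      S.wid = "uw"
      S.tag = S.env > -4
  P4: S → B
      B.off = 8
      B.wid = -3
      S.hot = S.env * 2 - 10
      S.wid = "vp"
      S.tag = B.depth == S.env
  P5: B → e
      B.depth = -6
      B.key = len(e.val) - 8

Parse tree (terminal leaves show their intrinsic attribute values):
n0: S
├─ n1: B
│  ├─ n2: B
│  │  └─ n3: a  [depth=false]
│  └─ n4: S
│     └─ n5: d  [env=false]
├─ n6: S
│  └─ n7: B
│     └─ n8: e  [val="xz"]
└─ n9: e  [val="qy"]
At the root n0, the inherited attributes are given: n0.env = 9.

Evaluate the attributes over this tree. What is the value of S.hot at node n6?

2

1. n0.env = 9  [given at root]
2. n1.off = 26  [S₀.env + 17]
3. n1.wid = 29  [S₀.env + 20]
4. n2.off = 23  [B₀.wid - 6]
5. n2.wid = 24  [24]
6. n3.depth = false  [terminal]
7. n2.depth = 11  [B.wid * -1 + 35]
8. n2.key = 25  [B.wid * -2 + 73]
9. n4.env = -3  [B₁.depth - 14]
10. n5.env = false  [terminal]
11. n4.hot = 3  [S.env + 6]
12. n4.wid = "uw"  ["uw"]
13. n4.tag = true  [S.env > -4]
14. n1.depth = 29  [B₁.key + 4]
15. n1.key = 8  [(if S.tag then B₀.off else B₁.depth) - 18]
16. n6.env = 6  [B.key + B.depth - 31]
17. n7.off = 8  [8]
18. n7.wid = -3  [-3]
19. n8.val = "xz"  [terminal]
20. n7.depth = -6  [-6]
21. n7.key = -6  [len(e.val) - 8]
22. n6.hot = 2  [S.env * 2 - 10]
23. n6.wid = "vp"  ["vp"]
24. n6.tag = false  [B.depth == S.env]
25. n9.val = "qy"  [terminal]
26. n0.hot = 22  [B.depth * 3 - 65]
27. n0.wid = "ry"  ["ry"]
28. n0.tag = false  [S₁.tag == true]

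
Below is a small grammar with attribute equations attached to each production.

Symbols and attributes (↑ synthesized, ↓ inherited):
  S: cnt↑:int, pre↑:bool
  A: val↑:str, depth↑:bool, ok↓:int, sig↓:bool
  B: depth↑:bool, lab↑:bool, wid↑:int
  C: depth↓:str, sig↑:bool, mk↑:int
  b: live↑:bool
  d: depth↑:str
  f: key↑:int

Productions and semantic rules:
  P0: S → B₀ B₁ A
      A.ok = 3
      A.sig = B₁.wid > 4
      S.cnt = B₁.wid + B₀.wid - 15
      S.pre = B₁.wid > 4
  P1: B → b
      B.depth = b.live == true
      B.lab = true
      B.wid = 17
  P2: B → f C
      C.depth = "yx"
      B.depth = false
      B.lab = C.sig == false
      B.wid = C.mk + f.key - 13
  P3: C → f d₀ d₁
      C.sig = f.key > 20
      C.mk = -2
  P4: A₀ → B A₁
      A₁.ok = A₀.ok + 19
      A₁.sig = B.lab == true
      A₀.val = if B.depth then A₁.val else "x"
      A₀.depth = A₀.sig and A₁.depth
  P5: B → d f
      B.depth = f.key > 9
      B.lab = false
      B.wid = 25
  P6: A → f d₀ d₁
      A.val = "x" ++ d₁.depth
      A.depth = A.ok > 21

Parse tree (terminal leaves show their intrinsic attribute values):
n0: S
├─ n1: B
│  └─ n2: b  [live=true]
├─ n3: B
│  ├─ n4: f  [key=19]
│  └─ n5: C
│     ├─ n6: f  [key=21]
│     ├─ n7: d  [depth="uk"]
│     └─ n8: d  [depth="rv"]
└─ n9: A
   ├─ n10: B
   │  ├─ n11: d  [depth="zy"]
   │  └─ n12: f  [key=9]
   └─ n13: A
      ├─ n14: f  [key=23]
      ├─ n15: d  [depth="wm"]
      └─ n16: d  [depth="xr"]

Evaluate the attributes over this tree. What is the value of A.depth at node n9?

false

1. n2.live = true  [terminal]
2. n1.depth = true  [b.live == true]
3. n1.lab = true  [true]
4. n1.wid = 17  [17]
5. n4.key = 19  [terminal]
6. n5.depth = "yx"  ["yx"]
7. n6.key = 21  [terminal]
8. n7.depth = "uk"  [terminal]
9. n8.depth = "rv"  [terminal]
10. n5.sig = true  [f.key > 20]
11. n5.mk = -2  [-2]
12. n3.depth = false  [false]
13. n3.lab = false  [C.sig == false]
14. n3.wid = 4  [C.mk + f.key - 13]
15. n9.ok = 3  [3]
16. n9.sig = false  [B₁.wid > 4]
17. n11.depth = "zy"  [terminal]
18. n12.key = 9  [terminal]
19. n10.depth = false  [f.key > 9]
20. n10.lab = false  [false]
21. n10.wid = 25  [25]
22. n13.ok = 22  [A₀.ok + 19]
23. n13.sig = false  [B.lab == true]
24. n14.key = 23  [terminal]
25. n15.depth = "wm"  [terminal]
26. n16.depth = "xr"  [terminal]
27. n13.val = "xxr"  ["x" ++ d₁.depth]
28. n13.depth = true  [A.ok > 21]
29. n9.val = "x"  [if B.depth then A₁.val else "x"]
30. n9.depth = false  [A₀.sig and A₁.depth]
31. n0.cnt = 6  [B₁.wid + B₀.wid - 15]
32. n0.pre = false  [B₁.wid > 4]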